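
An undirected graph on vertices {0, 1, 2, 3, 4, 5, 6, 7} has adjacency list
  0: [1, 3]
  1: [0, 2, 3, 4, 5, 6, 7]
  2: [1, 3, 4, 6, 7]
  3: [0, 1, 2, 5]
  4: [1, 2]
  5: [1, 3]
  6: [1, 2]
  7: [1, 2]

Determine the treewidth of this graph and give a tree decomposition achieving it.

Treewidth 2.
One optimal decomposition is:
Bags: B1 = {1, 2, 3}  B2 = {1, 2, 7}  B3 = {0, 1, 3}  B4 = {1, 2, 6}  B5 = {1, 3, 5}  B6 = {1, 2, 4}
Tree: B1–B2, B1–B3, B2–B4, B1–B5, B2–B6

Every bag has size at most 3, so the width is 3 − 1 = 2 and tw(G) ≤ 2. On the other hand G contains the 3-clique {0, 1, 3}. A clique must lie in a single bag of any decomposition, so no decomposition can have width below 2. Therefore the treewidth is 2.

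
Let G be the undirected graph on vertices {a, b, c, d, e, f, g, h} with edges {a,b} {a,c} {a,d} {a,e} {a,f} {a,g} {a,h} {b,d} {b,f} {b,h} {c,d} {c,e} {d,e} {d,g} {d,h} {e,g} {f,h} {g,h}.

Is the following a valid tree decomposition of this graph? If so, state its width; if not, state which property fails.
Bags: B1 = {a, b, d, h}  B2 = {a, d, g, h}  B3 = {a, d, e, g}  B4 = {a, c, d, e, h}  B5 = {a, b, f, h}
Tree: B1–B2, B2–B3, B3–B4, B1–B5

A tree decomposition must satisfy three properties: every vertex lies in some bag; for every edge, both endpoints lie together in some bag; and for every vertex, the bags containing it form a connected subtree. Here bags containing vertex h are not connected in the tree, so the decomposition is invalid.

No — bags containing vertex h are not connected in the tree.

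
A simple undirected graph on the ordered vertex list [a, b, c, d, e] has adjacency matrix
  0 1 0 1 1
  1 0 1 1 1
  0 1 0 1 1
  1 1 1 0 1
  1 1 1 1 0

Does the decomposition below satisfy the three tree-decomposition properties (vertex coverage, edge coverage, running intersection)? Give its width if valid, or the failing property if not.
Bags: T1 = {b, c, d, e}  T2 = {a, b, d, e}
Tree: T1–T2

Yes; width 3.

Every vertex of G appears in some bag (union = {a, b, c, d, e}); every edge is covered by a bag; and for each vertex v the set of bags containing v is connected in the bag tree. The decomposition is therefore valid. The largest bag has 4 vertices, so the width is 3.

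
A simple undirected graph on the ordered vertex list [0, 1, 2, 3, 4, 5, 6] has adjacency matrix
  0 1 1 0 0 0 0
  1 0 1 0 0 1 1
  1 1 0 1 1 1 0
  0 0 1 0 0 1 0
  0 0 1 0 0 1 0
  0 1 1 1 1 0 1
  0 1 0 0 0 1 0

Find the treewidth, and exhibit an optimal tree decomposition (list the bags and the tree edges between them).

The largest bag has 3 vertices, giving width 2; this decomposition certifies tw(G) ≤ 2. Conversely, {0, 1, 2} is a clique of size 3, and the vertices of any clique must share a bag in every tree decomposition; so some bag has ≥ 3 vertices and tw(G) ≥ 2. The upper and lower bounds meet at 2, so that is the treewidth.

Treewidth 2.
One such decomposition:
Bags: B1 = {1, 5, 6}  B2 = {1, 2, 5}  B3 = {2, 3, 5}  B4 = {0, 1, 2}  B5 = {2, 4, 5}
Tree: B1–B2, B2–B3, B2–B4, B2–B5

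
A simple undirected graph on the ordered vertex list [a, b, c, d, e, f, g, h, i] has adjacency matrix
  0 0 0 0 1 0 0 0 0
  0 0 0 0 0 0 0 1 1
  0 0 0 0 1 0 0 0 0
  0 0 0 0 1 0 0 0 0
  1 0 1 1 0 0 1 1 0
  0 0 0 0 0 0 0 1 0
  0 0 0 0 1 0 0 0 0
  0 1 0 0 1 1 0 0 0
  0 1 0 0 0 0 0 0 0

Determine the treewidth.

A width-1 tree decomposition is:
Bags: B1 = {a, e}  B2 = {e, h}  B3 = {b, h}  B4 = {e, g}  B5 = {b, i}  B6 = {f, h}  B7 = {c, e}  B8 = {d, e}
Tree: B1–B2, B2–B3, B2–B4, B3–B5, B2–B6, B1–B7, B7–B8
Each bag holds 2 vertices, so the decomposition has width 1, which upper-bounds the treewidth. Since G has at least one edge (e.g. a–e), it is not an edgeless graph, so tw(G) ≥ 1. The upper and lower bounds meet at 1, so that is the treewidth.

1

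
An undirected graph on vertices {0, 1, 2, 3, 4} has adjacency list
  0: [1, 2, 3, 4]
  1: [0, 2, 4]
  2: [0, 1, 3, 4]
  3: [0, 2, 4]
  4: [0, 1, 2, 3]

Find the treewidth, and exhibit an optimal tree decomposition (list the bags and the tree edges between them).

The largest bag has 4 vertices, giving width 3; this decomposition certifies tw(G) ≤ 3. Conversely, {0, 1, 2, 4} is a clique of size 4, and the vertices of any clique must share a bag in every tree decomposition; so some bag has ≥ 4 vertices and tw(G) ≥ 3. The upper and lower bounds meet at 3, so that is the treewidth.

Treewidth 3.
Bags: B1 = {0, 2, 3, 4}  B2 = {0, 1, 2, 4}
Tree: B1–B2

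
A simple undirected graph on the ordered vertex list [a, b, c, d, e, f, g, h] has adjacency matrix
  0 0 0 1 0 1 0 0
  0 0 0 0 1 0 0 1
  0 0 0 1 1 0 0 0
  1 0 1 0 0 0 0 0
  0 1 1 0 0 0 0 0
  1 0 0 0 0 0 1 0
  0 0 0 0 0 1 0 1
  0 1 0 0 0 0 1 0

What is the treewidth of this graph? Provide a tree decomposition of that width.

Treewidth 2.
One optimal decomposition is:
Bags: B1 = {c, d, e}  B2 = {b, d, e}  B3 = {b, d, h}  B4 = {d, g, h}  B5 = {d, f, g}  B6 = {a, d, f}
Tree: B1–B2, B2–B3, B3–B4, B4–B5, B5–B6

The largest bag has 3 vertices, giving width 2; this decomposition certifies tw(G) ≤ 2. For the lower bound, G contains the cycle d–c–e–b–h–g–f–a–d, so G is not a forest; only forests have treewidth ≤ 1, hence tw(G) ≥ 2. Therefore the treewidth is 2.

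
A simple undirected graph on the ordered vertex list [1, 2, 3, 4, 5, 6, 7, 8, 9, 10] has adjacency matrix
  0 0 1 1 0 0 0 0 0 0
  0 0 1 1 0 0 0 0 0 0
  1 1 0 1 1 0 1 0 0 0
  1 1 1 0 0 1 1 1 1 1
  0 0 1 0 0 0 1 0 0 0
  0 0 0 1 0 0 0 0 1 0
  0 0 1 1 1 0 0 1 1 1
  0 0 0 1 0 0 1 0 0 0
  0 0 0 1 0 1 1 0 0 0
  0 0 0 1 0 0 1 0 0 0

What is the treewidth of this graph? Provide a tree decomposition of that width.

Each bag holds 3 vertices, so the decomposition has width 2, which upper-bounds the treewidth. On the other hand G contains the 3-clique {1, 3, 4}. A clique must lie in a single bag of any decomposition, so no decomposition can have width below 2. Combining the bounds, tw(G) = 2.

Treewidth 2.
Bags: B1 = {4, 7, 9}  B2 = {3, 4, 7}  B3 = {4, 6, 9}  B4 = {2, 3, 4}  B5 = {4, 7, 8}  B6 = {3, 5, 7}  B7 = {4, 7, 10}  B8 = {1, 3, 4}
Tree: B1–B2, B1–B3, B2–B4, B1–B5, B2–B6, B5–B7, B2–B8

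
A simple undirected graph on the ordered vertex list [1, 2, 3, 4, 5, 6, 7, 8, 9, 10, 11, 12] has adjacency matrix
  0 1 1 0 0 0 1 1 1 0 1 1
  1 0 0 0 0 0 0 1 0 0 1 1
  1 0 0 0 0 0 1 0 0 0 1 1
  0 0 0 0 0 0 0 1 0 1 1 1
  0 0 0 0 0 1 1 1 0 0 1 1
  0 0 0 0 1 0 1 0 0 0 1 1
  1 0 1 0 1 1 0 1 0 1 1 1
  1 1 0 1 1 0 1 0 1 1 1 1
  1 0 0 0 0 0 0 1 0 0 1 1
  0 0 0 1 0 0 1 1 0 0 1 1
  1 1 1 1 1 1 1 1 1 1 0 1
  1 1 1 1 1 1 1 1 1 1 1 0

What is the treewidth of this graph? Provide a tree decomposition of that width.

Every bag has size at most 5, so the width is 5 − 1 = 4 and tw(G) ≤ 4. On the other hand G contains the 5-clique {1, 8, 9, 11, 12}. A clique must lie in a single bag of any decomposition, so no decomposition can have width below 4. Hence tw(G) = 4 exactly.

Treewidth 4.
Bags: B1 = {7, 8, 10, 11, 12}  B2 = {5, 7, 8, 11, 12}  B3 = {1, 7, 8, 11, 12}  B4 = {4, 8, 10, 11, 12}  B5 = {1, 8, 9, 11, 12}  B6 = {1, 2, 8, 11, 12}  B7 = {5, 6, 7, 11, 12}  B8 = {1, 3, 7, 11, 12}
Tree: B1–B2, B1–B3, B1–B4, B3–B5, B3–B6, B2–B7, B3–B8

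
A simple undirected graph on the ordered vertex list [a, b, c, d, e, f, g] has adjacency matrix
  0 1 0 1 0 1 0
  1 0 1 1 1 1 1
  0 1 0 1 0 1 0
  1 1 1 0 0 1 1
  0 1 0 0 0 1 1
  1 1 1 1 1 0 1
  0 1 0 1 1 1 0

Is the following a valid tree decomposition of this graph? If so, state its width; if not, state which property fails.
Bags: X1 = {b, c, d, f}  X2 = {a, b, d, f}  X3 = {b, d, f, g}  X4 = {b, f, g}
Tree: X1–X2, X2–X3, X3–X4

A tree decomposition must satisfy three properties: every vertex lies in some bag; for every edge, both endpoints lie together in some bag; and for every vertex, the bags containing it form a connected subtree. Here vertex e appears in no bag, so the decomposition is invalid.

No — vertex e appears in no bag.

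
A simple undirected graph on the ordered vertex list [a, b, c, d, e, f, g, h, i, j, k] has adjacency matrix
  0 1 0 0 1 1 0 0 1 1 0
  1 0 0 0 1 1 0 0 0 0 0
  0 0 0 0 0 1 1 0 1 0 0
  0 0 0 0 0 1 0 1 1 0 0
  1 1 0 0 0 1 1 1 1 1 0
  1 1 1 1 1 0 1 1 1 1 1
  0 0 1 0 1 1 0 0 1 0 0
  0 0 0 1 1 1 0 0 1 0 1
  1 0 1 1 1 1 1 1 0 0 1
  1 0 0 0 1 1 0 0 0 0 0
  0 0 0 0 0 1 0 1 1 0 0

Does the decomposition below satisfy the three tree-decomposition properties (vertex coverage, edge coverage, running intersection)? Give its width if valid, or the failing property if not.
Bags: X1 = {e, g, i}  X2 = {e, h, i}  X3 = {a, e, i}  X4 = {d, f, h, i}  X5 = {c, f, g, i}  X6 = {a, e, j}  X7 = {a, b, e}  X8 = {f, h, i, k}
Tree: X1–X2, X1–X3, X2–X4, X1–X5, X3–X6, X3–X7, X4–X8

A tree decomposition must satisfy three properties: every vertex lies in some bag; for every edge, both endpoints lie together in some bag; and for every vertex, the bags containing it form a connected subtree. Here edge (f,e) lies in no bag, so the decomposition is invalid.

No — edge (f,e) lies in no bag.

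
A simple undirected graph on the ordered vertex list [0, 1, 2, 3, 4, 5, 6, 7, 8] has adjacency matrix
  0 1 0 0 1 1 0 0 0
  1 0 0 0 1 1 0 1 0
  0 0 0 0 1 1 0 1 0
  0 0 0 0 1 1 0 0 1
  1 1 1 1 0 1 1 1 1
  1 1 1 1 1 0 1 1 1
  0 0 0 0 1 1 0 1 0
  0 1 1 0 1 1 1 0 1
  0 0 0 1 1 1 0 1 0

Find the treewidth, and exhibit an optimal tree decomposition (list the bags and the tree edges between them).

The largest bag has 4 vertices, giving width 3; this decomposition certifies tw(G) ≤ 3. Conversely, {0, 1, 4, 5} is a clique of size 4, and the vertices of any clique must share a bag in every tree decomposition; so some bag has ≥ 4 vertices and tw(G) ≥ 3. Therefore the treewidth is 3.

Treewidth 3.
One optimal decomposition is:
Bags: B1 = {4, 5, 7, 8}  B2 = {3, 4, 5, 8}  B3 = {1, 4, 5, 7}  B4 = {0, 1, 4, 5}  B5 = {2, 4, 5, 7}  B6 = {4, 5, 6, 7}
Tree: B1–B2, B1–B3, B3–B4, B3–B5, B5–B6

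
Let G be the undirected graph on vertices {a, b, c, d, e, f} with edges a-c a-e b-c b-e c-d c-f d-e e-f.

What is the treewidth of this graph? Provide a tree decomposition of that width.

Treewidth 2.
One such decomposition:
Bags: B1 = {a, c, e}  B2 = {b, c, e}  B3 = {c, e, f}  B4 = {c, d, e}
Tree: B1–B2, B2–B3, B3–B4

Each bag holds 3 vertices, so the decomposition has width 2, which upper-bounds the treewidth. Since a–c–b–e–a is a cycle in G, G is not acyclic. Forests are exactly the graphs of treewidth ≤ 1, so tw(G) ≥ 2. Therefore the treewidth is 2.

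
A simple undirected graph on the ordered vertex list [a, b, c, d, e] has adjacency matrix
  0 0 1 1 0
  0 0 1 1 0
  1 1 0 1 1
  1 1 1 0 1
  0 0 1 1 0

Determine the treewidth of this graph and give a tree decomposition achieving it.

Treewidth 2.
One such decomposition:
Bags: B1 = {a, c, d}  B2 = {b, c, d}  B3 = {c, d, e}
Tree: B1–B2, B1–B3

The largest bag has 3 vertices, giving width 2; this decomposition certifies tw(G) ≤ 2. For the lower bound, the 3 vertices {c, d, e} are pairwise adjacent, and any tree decomposition puts a clique entirely inside one bag — forcing width ≥ 2. Hence tw(G) = 2 exactly.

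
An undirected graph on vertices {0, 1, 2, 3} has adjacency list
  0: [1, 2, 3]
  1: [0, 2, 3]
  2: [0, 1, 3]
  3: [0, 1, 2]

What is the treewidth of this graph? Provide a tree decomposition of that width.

Treewidth 3.
Bags: B1 = {0, 1, 2, 3}
Tree: (single bag)

A single bag containing all 4 vertices is trivially a valid decomposition of width 3. Conversely, {0, 1, 2, 3} is a clique of size 4, and the vertices of any clique must share a bag in every tree decomposition; so some bag has ≥ 4 vertices and tw(G) ≥ 3. The upper and lower bounds meet at 3, so that is the treewidth.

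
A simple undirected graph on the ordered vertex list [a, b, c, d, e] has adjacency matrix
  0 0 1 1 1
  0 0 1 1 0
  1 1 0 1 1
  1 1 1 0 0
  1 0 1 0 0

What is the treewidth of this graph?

2

A width-2 tree decomposition is:
Bags: B1 = {b, c, d}  B2 = {a, c, d}  B3 = {a, c, e}
Tree: B1–B2, B2–B3
The largest bag has 3 vertices, giving width 2; this decomposition certifies tw(G) ≤ 2. On the other hand G contains the 3-clique {a, c, d}. A clique must lie in a single bag of any decomposition, so no decomposition can have width below 2. Therefore the treewidth is 2.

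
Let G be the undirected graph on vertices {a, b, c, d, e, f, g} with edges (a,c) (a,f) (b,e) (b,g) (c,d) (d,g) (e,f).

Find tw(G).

2

A width-2 tree decomposition is:
Bags: B1 = {c, d, g}  B2 = {a, c, g}  B3 = {a, f, g}  B4 = {e, f, g}  B5 = {b, e, g}
Tree: B1–B2, B2–B3, B3–B4, B4–B5
Every bag has size at most 3, so the width is 3 − 1 = 2 and tw(G) ≤ 2. For the lower bound, G contains the cycle g–d–c–a–f–e–b–g, so G is not a forest; only forests have treewidth ≤ 1, hence tw(G) ≥ 2. Combining the bounds, tw(G) = 2.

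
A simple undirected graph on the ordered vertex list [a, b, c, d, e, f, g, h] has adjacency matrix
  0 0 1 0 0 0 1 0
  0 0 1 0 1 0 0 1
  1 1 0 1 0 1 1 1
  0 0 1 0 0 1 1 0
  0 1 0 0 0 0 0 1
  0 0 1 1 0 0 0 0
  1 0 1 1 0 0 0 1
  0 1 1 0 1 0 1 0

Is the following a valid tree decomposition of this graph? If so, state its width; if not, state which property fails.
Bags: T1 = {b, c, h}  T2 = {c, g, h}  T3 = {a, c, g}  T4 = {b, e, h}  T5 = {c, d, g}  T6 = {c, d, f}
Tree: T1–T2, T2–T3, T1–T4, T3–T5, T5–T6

Yes; width 2.

Checking the three conditions: (i) the bags cover all of {a, b, c, d, e, f, g, h}; (ii) for each edge, some bag contains both endpoints; (iii) the bags containing any fixed vertex form a subtree. All hold, so the decomposition is valid with width 3 − 1 = 2.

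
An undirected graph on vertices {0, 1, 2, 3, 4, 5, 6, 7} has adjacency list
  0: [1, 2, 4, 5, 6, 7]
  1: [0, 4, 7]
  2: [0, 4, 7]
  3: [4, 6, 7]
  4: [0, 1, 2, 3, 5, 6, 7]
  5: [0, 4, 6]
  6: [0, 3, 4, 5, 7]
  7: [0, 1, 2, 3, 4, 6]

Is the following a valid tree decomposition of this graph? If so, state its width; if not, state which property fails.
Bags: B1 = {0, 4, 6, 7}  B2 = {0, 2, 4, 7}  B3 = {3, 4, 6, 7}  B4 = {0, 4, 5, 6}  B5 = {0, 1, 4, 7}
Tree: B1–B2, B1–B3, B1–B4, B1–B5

Yes; width 3.

Checking the three conditions: (i) the bags cover all of {0, 1, 2, 3, 4, 5, 6, 7}; (ii) for each edge, some bag contains both endpoints; (iii) the bags containing any fixed vertex form a subtree. All hold, so the decomposition is valid with width 4 − 1 = 3.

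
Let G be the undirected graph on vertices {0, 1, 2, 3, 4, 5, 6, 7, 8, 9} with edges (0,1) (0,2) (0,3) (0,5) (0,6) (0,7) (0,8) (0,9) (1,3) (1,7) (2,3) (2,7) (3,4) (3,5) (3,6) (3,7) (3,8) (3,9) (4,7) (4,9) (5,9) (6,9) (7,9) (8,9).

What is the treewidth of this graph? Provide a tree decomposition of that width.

Treewidth 3.
One optimal decomposition is:
Bags: B1 = {0, 3, 7, 9}  B2 = {0, 1, 3, 7}  B3 = {3, 4, 7, 9}  B4 = {0, 3, 5, 9}  B5 = {0, 2, 3, 7}  B6 = {0, 3, 8, 9}  B7 = {0, 3, 6, 9}
Tree: B1–B2, B1–B3, B1–B4, B1–B5, B4–B6, B1–B7

Each bag holds 4 vertices, so the decomposition has width 3, which upper-bounds the treewidth. Conversely, {0, 1, 3, 7} is a clique of size 4, and the vertices of any clique must share a bag in every tree decomposition; so some bag has ≥ 4 vertices and tw(G) ≥ 3. The upper and lower bounds meet at 3, so that is the treewidth.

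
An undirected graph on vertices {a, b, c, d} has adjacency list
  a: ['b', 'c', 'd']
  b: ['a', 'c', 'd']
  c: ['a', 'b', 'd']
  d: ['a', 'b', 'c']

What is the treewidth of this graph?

3

A width-3 tree decomposition is:
Bags: B1 = {a, b, c, d}
Tree: (single bag)
With just one bag of size 4, the width is 4 − 1 = 3, so tw(G) ≤ 3. On the other hand G contains the 4-clique {a, b, c, d}. A clique must lie in a single bag of any decomposition, so no decomposition can have width below 3. Combining the bounds, tw(G) = 3.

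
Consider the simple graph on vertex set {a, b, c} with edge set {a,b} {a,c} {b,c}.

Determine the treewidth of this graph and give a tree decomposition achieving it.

Treewidth 2.
One such decomposition:
Bags: B1 = {a, b, c}
Tree: (single bag)

With just one bag of size 3, the width is 3 − 1 = 2, so tw(G) ≤ 2. On the other hand G contains the 3-clique {a, b, c}. A clique must lie in a single bag of any decomposition, so no decomposition can have width below 2. Hence tw(G) = 2 exactly.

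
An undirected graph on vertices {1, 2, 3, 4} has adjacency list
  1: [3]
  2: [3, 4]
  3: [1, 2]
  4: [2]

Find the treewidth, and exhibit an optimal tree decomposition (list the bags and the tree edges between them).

Each bag holds 2 vertices, so the decomposition has width 1, which upper-bounds the treewidth. G has an edge, so its treewidth is at least 1. Therefore the treewidth is 1.

Treewidth 1.
Bags: B1 = {2, 4}  B2 = {2, 3}  B3 = {1, 3}
Tree: B1–B2, B2–B3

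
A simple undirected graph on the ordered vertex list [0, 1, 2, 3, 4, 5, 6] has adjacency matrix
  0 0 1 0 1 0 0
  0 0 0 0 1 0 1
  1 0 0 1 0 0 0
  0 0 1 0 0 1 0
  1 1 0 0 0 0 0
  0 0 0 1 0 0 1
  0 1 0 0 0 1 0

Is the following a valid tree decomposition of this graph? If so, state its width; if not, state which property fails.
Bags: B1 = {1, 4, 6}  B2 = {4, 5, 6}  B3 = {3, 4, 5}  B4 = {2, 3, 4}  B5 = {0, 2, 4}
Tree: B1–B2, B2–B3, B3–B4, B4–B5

Yes; width 2.

Vertex coverage: the bags together contain {0, 1, 2, 3, 4, 5, 6}, the full vertex set. Edge coverage: each edge of G has both endpoints in at least one bag. Running intersection: for every vertex, the bags containing it form a connected subtree. All three properties hold, so this is a valid tree decomposition of width max|bag| − 1 = 2, and hence tw(G) ≤ 2.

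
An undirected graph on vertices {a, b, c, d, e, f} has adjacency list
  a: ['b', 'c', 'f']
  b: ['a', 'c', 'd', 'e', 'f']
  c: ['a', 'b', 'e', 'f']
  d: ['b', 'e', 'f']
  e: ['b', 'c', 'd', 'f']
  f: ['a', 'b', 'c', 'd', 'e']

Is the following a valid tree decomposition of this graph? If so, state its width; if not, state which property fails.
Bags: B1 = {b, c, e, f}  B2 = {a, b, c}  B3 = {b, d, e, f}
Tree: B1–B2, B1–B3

A tree decomposition must satisfy three properties: every vertex lies in some bag; for every edge, both endpoints lie together in some bag; and for every vertex, the bags containing it form a connected subtree. Here edge (f,a) lies in no bag, so the decomposition is invalid.

No — edge (f,a) lies in no bag.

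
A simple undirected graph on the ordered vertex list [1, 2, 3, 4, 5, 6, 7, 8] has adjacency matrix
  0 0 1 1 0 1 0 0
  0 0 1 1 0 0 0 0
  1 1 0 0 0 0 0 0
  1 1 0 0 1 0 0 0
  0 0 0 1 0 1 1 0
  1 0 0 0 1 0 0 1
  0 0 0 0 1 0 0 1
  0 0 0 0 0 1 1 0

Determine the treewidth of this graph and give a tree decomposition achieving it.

Treewidth 2.
One such decomposition:
Bags: B1 = {6, 7, 8}  B2 = {5, 6, 7}  B3 = {1, 5, 6}  B4 = {1, 4, 5}  B5 = {1, 3, 4}  B6 = {2, 3, 4}
Tree: B1–B2, B2–B3, B3–B4, B4–B5, B5–B6

Every bag has size at most 3, so the width is 3 − 1 = 2 and tw(G) ≤ 2. The edges 8–7–5–6–8 form a cycle, so G is not a tree and its treewidth is at least 2. Combining the bounds, tw(G) = 2.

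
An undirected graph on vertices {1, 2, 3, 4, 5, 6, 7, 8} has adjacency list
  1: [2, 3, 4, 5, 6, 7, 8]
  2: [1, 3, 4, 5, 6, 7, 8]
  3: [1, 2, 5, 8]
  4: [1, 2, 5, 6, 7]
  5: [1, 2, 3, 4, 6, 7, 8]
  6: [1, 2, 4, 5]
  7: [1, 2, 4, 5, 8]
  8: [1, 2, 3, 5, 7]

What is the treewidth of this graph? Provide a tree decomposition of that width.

Treewidth 4.
One optimal decomposition is:
Bags: B1 = {1, 2, 5, 7, 8}  B2 = {1, 2, 4, 5, 7}  B3 = {1, 2, 4, 5, 6}  B4 = {1, 2, 3, 5, 8}
Tree: B1–B2, B2–B3, B1–B4

Every bag has size at most 5, so the width is 5 − 1 = 4 and tw(G) ≤ 4. For the lower bound, the 5 vertices {1, 2, 3, 5, 8} are pairwise adjacent, and any tree decomposition puts a clique entirely inside one bag — forcing width ≥ 4. The upper and lower bounds meet at 4, so that is the treewidth.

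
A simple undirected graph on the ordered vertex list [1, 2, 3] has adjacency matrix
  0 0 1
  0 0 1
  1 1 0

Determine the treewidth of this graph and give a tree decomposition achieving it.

Treewidth 1.
Bags: B1 = {2, 3}  B2 = {1, 3}
Tree: B1–B2

Every bag has size at most 2, so the width is 2 − 1 = 1 and tw(G) ≤ 1. Since G has at least one edge (e.g. 2–3), it is not an edgeless graph, so tw(G) ≥ 1. The upper and lower bounds meet at 1, so that is the treewidth.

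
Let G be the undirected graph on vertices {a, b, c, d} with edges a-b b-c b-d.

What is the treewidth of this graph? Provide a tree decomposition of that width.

Treewidth 1.
Bags: B1 = {b, c}  B2 = {b, d}  B3 = {a, b}
Tree: B1–B2, B2–B3

Each bag holds 2 vertices, so the decomposition has width 1, which upper-bounds the treewidth. G has an edge, so its treewidth is at least 1. The upper and lower bounds meet at 1, so that is the treewidth.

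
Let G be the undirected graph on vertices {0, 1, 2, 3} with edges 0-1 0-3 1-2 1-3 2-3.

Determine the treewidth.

A width-2 tree decomposition is:
Bags: B1 = {0, 1, 3}  B2 = {1, 2, 3}
Tree: B1–B2
Each bag holds 3 vertices, so the decomposition has width 2, which upper-bounds the treewidth. Conversely, {0, 1, 3} is a clique of size 3, and the vertices of any clique must share a bag in every tree decomposition; so some bag has ≥ 3 vertices and tw(G) ≥ 2. Therefore the treewidth is 2.

2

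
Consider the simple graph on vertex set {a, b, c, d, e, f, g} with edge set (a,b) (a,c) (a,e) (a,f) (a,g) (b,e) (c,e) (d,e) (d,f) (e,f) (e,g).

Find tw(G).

2

A width-2 tree decomposition is:
Bags: B1 = {d, e, f}  B2 = {a, e, f}  B3 = {a, b, e}  B4 = {a, e, g}  B5 = {a, c, e}
Tree: B1–B2, B2–B3, B3–B4, B4–B5
Each bag holds 3 vertices, so the decomposition has width 2, which upper-bounds the treewidth. For the lower bound, the 3 vertices {d, e, f} are pairwise adjacent, and any tree decomposition puts a clique entirely inside one bag — forcing width ≥ 2. The upper and lower bounds meet at 2, so that is the treewidth.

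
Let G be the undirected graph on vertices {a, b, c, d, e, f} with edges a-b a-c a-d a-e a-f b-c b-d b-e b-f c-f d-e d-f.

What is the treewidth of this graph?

A width-3 tree decomposition is:
Bags: B1 = {a, b, d, e}  B2 = {a, b, d, f}  B3 = {a, b, c, f}
Tree: B1–B2, B2–B3
Each bag holds 4 vertices, so the decomposition has width 3, which upper-bounds the treewidth. Conversely, {a, b, d, e} is a clique of size 4, and the vertices of any clique must share a bag in every tree decomposition; so some bag has ≥ 4 vertices and tw(G) ≥ 3. Hence tw(G) = 3 exactly.

3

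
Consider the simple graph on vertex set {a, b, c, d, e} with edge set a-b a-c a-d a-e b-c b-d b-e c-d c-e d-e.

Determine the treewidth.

A width-4 tree decomposition is:
Bags: B1 = {a, b, c, d, e}
Tree: (single bag)
With just one bag of size 5, the width is 5 − 1 = 4, so tw(G) ≤ 4. On the other hand G contains the 5-clique {a, b, c, d, e}. A clique must lie in a single bag of any decomposition, so no decomposition can have width below 4. Therefore the treewidth is 4.

4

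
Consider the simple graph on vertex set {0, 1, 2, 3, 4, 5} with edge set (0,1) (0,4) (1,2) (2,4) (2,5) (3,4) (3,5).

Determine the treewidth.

2

A width-2 tree decomposition is:
Bags: B1 = {2, 3, 5}  B2 = {2, 3, 4}  B3 = {1, 2, 4}  B4 = {0, 1, 4}
Tree: B1–B2, B2–B3, B3–B4
Each bag holds 3 vertices, so the decomposition has width 2, which upper-bounds the treewidth. For the lower bound, G contains the cycle 5–3–4–2–5, so G is not a forest; only forests have treewidth ≤ 1, hence tw(G) ≥ 2. Combining the bounds, tw(G) = 2.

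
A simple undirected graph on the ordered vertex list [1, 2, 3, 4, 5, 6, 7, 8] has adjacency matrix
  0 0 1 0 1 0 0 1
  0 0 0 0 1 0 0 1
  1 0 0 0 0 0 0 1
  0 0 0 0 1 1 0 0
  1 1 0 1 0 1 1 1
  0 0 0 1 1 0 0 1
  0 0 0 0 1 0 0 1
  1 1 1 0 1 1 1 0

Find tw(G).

2

A width-2 tree decomposition is:
Bags: B1 = {5, 7, 8}  B2 = {1, 5, 8}  B3 = {2, 5, 8}  B4 = {5, 6, 8}  B5 = {1, 3, 8}  B6 = {4, 5, 6}
Tree: B1–B2, B1–B3, B1–B4, B2–B5, B4–B6
The largest bag has 3 vertices, giving width 2; this decomposition certifies tw(G) ≤ 2. On the other hand G contains the 3-clique {1, 3, 8}. A clique must lie in a single bag of any decomposition, so no decomposition can have width below 2. The upper and lower bounds meet at 2, so that is the treewidth.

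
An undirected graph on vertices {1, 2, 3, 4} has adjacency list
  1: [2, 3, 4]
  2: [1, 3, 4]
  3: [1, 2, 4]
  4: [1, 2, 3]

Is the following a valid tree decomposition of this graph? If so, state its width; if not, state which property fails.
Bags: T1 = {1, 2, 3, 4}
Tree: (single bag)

Vertex coverage: the bags together contain {1, 2, 3, 4}, the full vertex set. Edge coverage: each edge of G has both endpoints in at least one bag. Running intersection: for every vertex, the bags containing it form a connected subtree. All three properties hold, so this is a valid tree decomposition of width max|bag| − 1 = 3, and hence tw(G) ≤ 3.

Yes; width 3.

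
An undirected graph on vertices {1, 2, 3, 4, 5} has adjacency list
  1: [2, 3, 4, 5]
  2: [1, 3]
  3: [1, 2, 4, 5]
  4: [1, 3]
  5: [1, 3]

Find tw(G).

A width-2 tree decomposition is:
Bags: B1 = {1, 3, 5}  B2 = {1, 2, 3}  B3 = {1, 3, 4}
Tree: B1–B2, B2–B3
Every bag has size at most 3, so the width is 3 − 1 = 2 and tw(G) ≤ 2. For the lower bound, the 3 vertices {1, 2, 3} are pairwise adjacent, and any tree decomposition puts a clique entirely inside one bag — forcing width ≥ 2. Therefore the treewidth is 2.

2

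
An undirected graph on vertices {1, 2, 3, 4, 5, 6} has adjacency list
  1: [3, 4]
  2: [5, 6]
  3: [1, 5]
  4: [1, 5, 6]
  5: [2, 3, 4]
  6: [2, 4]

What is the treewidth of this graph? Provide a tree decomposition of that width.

The largest bag has 3 vertices, giving width 2; this decomposition certifies tw(G) ≤ 2. For the lower bound, G contains the cycle 2–6–4–5–2, so G is not a forest; only forests have treewidth ≤ 1, hence tw(G) ≥ 2. Therefore the treewidth is 2.

Treewidth 2.
One such decomposition:
Bags: B1 = {2, 5, 6}  B2 = {4, 5, 6}  B3 = {3, 4, 5}  B4 = {1, 3, 4}
Tree: B1–B2, B2–B3, B3–B4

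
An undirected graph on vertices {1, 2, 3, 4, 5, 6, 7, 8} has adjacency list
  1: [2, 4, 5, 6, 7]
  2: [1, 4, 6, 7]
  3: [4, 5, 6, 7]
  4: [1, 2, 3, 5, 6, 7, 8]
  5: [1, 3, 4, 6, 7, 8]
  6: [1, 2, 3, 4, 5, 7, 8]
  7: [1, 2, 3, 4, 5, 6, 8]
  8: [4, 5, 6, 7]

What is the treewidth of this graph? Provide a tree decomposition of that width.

The largest bag has 5 vertices, giving width 4; this decomposition certifies tw(G) ≤ 4. For the lower bound, the 5 vertices {1, 2, 4, 6, 7} are pairwise adjacent, and any tree decomposition puts a clique entirely inside one bag — forcing width ≥ 4. Hence tw(G) = 4 exactly.

Treewidth 4.
Bags: B1 = {3, 4, 5, 6, 7}  B2 = {4, 5, 6, 7, 8}  B3 = {1, 4, 5, 6, 7}  B4 = {1, 2, 4, 6, 7}
Tree: B1–B2, B2–B3, B3–B4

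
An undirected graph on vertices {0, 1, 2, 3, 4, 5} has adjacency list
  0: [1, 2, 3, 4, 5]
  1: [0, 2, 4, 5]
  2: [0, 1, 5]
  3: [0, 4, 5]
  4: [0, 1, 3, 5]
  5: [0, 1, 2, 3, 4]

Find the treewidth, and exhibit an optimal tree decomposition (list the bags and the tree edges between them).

Treewidth 3.
Bags: B1 = {0, 1, 4, 5}  B2 = {0, 3, 4, 5}  B3 = {0, 1, 2, 5}
Tree: B1–B2, B1–B3

Every bag has size at most 4, so the width is 4 − 1 = 3 and tw(G) ≤ 3. Conversely, {0, 1, 2, 5} is a clique of size 4, and the vertices of any clique must share a bag in every tree decomposition; so some bag has ≥ 4 vertices and tw(G) ≥ 3. Therefore the treewidth is 3.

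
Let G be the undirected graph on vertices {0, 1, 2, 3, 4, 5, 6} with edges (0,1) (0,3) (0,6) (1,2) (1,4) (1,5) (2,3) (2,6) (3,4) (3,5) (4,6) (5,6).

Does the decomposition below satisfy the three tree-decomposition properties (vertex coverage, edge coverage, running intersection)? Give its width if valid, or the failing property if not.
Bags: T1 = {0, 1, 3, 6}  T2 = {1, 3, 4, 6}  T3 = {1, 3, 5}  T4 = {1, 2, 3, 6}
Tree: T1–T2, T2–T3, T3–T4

No — edge (6,5) lies in no bag.

A tree decomposition must satisfy three properties: every vertex lies in some bag; for every edge, both endpoints lie together in some bag; and for every vertex, the bags containing it form a connected subtree. Here edge (6,5) lies in no bag, so the decomposition is invalid.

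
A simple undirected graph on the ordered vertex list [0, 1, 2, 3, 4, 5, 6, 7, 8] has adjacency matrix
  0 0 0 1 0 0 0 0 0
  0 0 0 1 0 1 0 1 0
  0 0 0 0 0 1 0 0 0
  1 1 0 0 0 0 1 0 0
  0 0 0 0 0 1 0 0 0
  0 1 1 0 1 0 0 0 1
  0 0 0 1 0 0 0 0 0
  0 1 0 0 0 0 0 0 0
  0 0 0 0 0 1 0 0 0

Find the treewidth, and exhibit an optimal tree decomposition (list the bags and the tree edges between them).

Treewidth 1.
One such decomposition:
Bags: B1 = {1, 5}  B2 = {1, 3}  B3 = {3, 6}  B4 = {1, 7}  B5 = {4, 5}  B6 = {5, 8}  B7 = {2, 5}  B8 = {0, 3}
Tree: B1–B2, B2–B3, B2–B4, B1–B5, B5–B6, B5–B7, B3–B8

The largest bag has 2 vertices, giving width 1; this decomposition certifies tw(G) ≤ 1. Any graph with an edge has treewidth ≥ 1, and G has the edge 5–1. Hence tw(G) = 1 exactly.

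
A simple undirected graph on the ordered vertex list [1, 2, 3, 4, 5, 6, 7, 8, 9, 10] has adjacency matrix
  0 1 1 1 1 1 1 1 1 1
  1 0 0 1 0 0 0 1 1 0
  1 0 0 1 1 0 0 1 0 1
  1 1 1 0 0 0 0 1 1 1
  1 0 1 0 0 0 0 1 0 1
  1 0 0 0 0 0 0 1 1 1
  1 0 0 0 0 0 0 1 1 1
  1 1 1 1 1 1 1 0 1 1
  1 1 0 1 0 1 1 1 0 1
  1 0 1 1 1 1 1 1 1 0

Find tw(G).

A width-4 tree decomposition is:
Bags: B1 = {1, 2, 4, 8, 9}  B2 = {1, 4, 8, 9, 10}  B3 = {1, 3, 4, 8, 10}  B4 = {1, 7, 8, 9, 10}  B5 = {1, 3, 5, 8, 10}  B6 = {1, 6, 8, 9, 10}
Tree: B1–B2, B2–B3, B2–B4, B3–B5, B2–B6
The largest bag has 5 vertices, giving width 4; this decomposition certifies tw(G) ≤ 4. Conversely, {1, 2, 4, 8, 9} is a clique of size 5, and the vertices of any clique must share a bag in every tree decomposition; so some bag has ≥ 5 vertices and tw(G) ≥ 4. The upper and lower bounds meet at 4, so that is the treewidth.

4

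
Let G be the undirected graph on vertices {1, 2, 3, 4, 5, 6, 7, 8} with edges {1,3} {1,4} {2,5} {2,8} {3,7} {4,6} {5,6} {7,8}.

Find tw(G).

A width-2 tree decomposition is:
Bags: B1 = {3, 7, 8}  B2 = {2, 3, 8}  B3 = {2, 3, 5}  B4 = {3, 5, 6}  B5 = {3, 4, 6}  B6 = {1, 3, 4}
Tree: B1–B2, B2–B3, B3–B4, B4–B5, B5–B6
The largest bag has 3 vertices, giving width 2; this decomposition certifies tw(G) ≤ 2. The edges 3–7–8–2–5–6–4–1–3 form a cycle, so G is not a tree and its treewidth is at least 2. Hence tw(G) = 2 exactly.

2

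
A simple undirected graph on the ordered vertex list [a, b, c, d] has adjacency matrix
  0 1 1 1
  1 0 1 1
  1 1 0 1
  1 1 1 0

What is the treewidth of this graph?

3

A width-3 tree decomposition is:
Bags: B1 = {a, b, c, d}
Tree: (single bag)
With just one bag of size 4, the width is 4 − 1 = 3, so tw(G) ≤ 3. For the lower bound, the 4 vertices {a, b, c, d} are pairwise adjacent, and any tree decomposition puts a clique entirely inside one bag — forcing width ≥ 3. The upper and lower bounds meet at 3, so that is the treewidth.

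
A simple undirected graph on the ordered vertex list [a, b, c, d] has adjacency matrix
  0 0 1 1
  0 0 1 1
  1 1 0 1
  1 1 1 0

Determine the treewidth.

A width-2 tree decomposition is:
Bags: B1 = {a, c, d}  B2 = {b, c, d}
Tree: B1–B2
The largest bag has 3 vertices, giving width 2; this decomposition certifies tw(G) ≤ 2. Conversely, {a, c, d} is a clique of size 3, and the vertices of any clique must share a bag in every tree decomposition; so some bag has ≥ 3 vertices and tw(G) ≥ 2. Combining the bounds, tw(G) = 2.

2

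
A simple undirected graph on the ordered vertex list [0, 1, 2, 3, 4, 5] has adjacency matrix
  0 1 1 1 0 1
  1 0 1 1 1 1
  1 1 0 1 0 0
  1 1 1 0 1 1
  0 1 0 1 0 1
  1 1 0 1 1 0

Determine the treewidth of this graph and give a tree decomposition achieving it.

Treewidth 3.
One such decomposition:
Bags: B1 = {0, 1, 2, 3}  B2 = {0, 1, 3, 5}  B3 = {1, 3, 4, 5}
Tree: B1–B2, B2–B3

Every bag has size at most 4, so the width is 4 − 1 = 3 and tw(G) ≤ 3. Conversely, {0, 1, 2, 3} is a clique of size 4, and the vertices of any clique must share a bag in every tree decomposition; so some bag has ≥ 4 vertices and tw(G) ≥ 3. Combining the bounds, tw(G) = 3.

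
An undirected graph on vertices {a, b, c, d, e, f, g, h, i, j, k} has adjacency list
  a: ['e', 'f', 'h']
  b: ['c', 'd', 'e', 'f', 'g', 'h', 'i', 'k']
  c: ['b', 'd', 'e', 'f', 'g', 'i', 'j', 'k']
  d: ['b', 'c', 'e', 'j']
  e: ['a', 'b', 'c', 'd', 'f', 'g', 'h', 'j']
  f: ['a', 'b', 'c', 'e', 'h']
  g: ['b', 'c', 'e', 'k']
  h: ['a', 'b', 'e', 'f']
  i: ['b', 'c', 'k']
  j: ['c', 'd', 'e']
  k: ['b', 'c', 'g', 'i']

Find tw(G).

A width-3 tree decomposition is:
Bags: B1 = {b, c, g, k}  B2 = {b, c, e, g}  B3 = {b, c, d, e}  B4 = {b, c, e, f}  B5 = {c, d, e, j}  B6 = {b, e, f, h}  B7 = {a, e, f, h}  B8 = {b, c, i, k}
Tree: B1–B2, B2–B3, B3–B4, B3–B5, B4–B6, B6–B7, B1–B8
Each bag holds 4 vertices, so the decomposition has width 3, which upper-bounds the treewidth. Conversely, {c, d, e, j} is a clique of size 4, and the vertices of any clique must share a bag in every tree decomposition; so some bag has ≥ 4 vertices and tw(G) ≥ 3. Combining the bounds, tw(G) = 3.

3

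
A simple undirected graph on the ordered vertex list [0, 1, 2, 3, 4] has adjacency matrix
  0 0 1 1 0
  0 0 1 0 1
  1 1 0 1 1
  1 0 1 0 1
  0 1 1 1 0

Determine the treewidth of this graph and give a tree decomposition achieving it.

Treewidth 2.
Bags: B1 = {0, 2, 3}  B2 = {2, 3, 4}  B3 = {1, 2, 4}
Tree: B1–B2, B2–B3

The largest bag has 3 vertices, giving width 2; this decomposition certifies tw(G) ≤ 2. Conversely, {1, 2, 4} is a clique of size 3, and the vertices of any clique must share a bag in every tree decomposition; so some bag has ≥ 3 vertices and tw(G) ≥ 2. The upper and lower bounds meet at 2, so that is the treewidth.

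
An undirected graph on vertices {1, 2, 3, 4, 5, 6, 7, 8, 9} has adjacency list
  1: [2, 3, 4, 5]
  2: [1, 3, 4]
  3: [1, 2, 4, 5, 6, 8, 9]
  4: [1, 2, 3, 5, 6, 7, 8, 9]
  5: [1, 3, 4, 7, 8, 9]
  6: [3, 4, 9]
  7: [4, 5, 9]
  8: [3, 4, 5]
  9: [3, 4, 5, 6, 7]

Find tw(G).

A width-3 tree decomposition is:
Bags: B1 = {3, 4, 5, 9}  B2 = {3, 4, 6, 9}  B3 = {3, 4, 5, 8}  B4 = {1, 3, 4, 5}  B5 = {1, 2, 3, 4}  B6 = {4, 5, 7, 9}
Tree: B1–B2, B1–B3, B3–B4, B4–B5, B1–B6
The largest bag has 4 vertices, giving width 3; this decomposition certifies tw(G) ≤ 3. For the lower bound, the 4 vertices {1, 2, 3, 4} are pairwise adjacent, and any tree decomposition puts a clique entirely inside one bag — forcing width ≥ 3. Combining the bounds, tw(G) = 3.

3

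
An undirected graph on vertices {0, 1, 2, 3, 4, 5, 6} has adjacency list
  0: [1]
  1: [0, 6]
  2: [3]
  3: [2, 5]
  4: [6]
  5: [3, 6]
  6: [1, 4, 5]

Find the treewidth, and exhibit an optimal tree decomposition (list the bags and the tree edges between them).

Treewidth 1.
Bags: B1 = {1, 6}  B2 = {4, 6}  B3 = {0, 1}  B4 = {5, 6}  B5 = {3, 5}  B6 = {2, 3}
Tree: B1–B2, B1–B3, B1–B4, B4–B5, B5–B6

Each bag holds 2 vertices, so the decomposition has width 1, which upper-bounds the treewidth. G has an edge, so its treewidth is at least 1. Therefore the treewidth is 1.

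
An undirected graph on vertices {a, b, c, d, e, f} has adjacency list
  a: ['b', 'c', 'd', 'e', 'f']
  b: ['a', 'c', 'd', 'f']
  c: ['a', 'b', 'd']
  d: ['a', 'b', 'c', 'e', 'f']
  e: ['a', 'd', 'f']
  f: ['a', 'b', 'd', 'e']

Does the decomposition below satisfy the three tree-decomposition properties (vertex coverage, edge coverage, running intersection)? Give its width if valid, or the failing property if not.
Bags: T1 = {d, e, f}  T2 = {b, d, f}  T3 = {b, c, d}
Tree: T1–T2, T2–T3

No — vertex a appears in no bag.

A tree decomposition must satisfy three properties: every vertex lies in some bag; for every edge, both endpoints lie together in some bag; and for every vertex, the bags containing it form a connected subtree. Here vertex a appears in no bag, so the decomposition is invalid.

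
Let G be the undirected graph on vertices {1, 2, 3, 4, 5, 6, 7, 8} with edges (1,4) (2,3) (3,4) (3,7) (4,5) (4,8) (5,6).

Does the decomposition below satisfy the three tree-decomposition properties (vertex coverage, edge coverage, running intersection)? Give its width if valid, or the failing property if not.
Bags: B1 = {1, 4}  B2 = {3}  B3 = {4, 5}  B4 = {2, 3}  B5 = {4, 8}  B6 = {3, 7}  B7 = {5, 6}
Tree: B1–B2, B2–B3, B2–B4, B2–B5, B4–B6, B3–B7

No — edge (4,3) lies in no bag.

A tree decomposition must satisfy three properties: every vertex lies in some bag; for every edge, both endpoints lie together in some bag; and for every vertex, the bags containing it form a connected subtree. Here edge (4,3) lies in no bag, so the decomposition is invalid.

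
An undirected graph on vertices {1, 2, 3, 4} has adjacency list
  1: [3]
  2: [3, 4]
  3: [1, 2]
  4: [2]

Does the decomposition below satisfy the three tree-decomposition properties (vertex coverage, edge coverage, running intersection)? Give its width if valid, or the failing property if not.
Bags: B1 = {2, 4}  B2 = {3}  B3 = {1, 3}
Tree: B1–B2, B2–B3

No — edge (2,3) lies in no bag.

A tree decomposition must satisfy three properties: every vertex lies in some bag; for every edge, both endpoints lie together in some bag; and for every vertex, the bags containing it form a connected subtree. Here edge (2,3) lies in no bag, so the decomposition is invalid.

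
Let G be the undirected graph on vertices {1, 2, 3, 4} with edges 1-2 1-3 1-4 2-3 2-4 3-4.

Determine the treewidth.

A width-3 tree decomposition is:
Bags: B1 = {1, 2, 3, 4}
Tree: (single bag)
A single bag containing all 4 vertices is trivially a valid decomposition of width 3. On the other hand G contains the 4-clique {1, 2, 3, 4}. A clique must lie in a single bag of any decomposition, so no decomposition can have width below 3. Combining the bounds, tw(G) = 3.

3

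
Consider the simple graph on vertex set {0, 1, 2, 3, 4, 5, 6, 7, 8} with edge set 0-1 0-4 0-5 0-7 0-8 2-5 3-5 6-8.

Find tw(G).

A width-1 tree decomposition is:
Bags: B1 = {3, 5}  B2 = {0, 5}  B3 = {2, 5}  B4 = {0, 4}  B5 = {0, 8}  B6 = {0, 1}  B7 = {0, 7}  B8 = {6, 8}
Tree: B1–B2, B2–B3, B2–B4, B2–B5, B4–B6, B5–B7, B5–B8
Each bag holds 2 vertices, so the decomposition has width 1, which upper-bounds the treewidth. Since G has at least one edge (e.g. 5–3), it is not an edgeless graph, so tw(G) ≥ 1. Combining the bounds, tw(G) = 1.

1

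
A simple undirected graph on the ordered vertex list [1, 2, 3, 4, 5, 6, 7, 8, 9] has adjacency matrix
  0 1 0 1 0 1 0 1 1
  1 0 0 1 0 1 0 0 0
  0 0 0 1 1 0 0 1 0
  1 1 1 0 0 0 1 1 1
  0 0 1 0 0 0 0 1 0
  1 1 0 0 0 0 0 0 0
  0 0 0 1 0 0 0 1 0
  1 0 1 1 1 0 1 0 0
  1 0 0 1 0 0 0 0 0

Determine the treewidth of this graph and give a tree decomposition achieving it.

Treewidth 2.
One such decomposition:
Bags: B1 = {1, 4, 8}  B2 = {1, 4, 9}  B3 = {3, 4, 8}  B4 = {3, 5, 8}  B5 = {4, 7, 8}  B6 = {1, 2, 4}  B7 = {1, 2, 6}
Tree: B1–B2, B1–B3, B3–B4, B3–B5, B1–B6, B6–B7

The largest bag has 3 vertices, giving width 2; this decomposition certifies tw(G) ≤ 2. On the other hand G contains the 3-clique {1, 4, 8}. A clique must lie in a single bag of any decomposition, so no decomposition can have width below 2. Hence tw(G) = 2 exactly.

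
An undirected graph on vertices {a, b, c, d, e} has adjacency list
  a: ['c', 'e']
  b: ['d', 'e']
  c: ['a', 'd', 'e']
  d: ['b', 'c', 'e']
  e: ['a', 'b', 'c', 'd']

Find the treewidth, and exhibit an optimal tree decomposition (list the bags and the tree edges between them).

The largest bag has 3 vertices, giving width 2; this decomposition certifies tw(G) ≤ 2. On the other hand G contains the 3-clique {c, d, e}. A clique must lie in a single bag of any decomposition, so no decomposition can have width below 2. Therefore the treewidth is 2.

Treewidth 2.
One such decomposition:
Bags: B1 = {c, d, e}  B2 = {b, d, e}  B3 = {a, c, e}
Tree: B1–B2, B1–B3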